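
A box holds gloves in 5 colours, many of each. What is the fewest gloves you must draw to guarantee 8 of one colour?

36

In the worst case you draw 7 of each of the 5 colours: 5 × 7 = 35.
One more forces 8 of some colour, so 35 + 1 = 36.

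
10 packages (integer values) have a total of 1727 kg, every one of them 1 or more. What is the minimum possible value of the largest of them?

Some value must be at least ⌈1727/10⌉ = 173, since 10 × 172 = 1720 < 1727.
Taking 3 copies of 172 and 7 copies of 173 gives exactly 1727, so 173 is attained.

173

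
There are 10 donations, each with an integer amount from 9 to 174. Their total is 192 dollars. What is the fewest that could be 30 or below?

If only k of them are at most 30, the other 10 − k are at least 31, so the total is at least (10 − k)·31 + k·9.
This is ≤ 192, so (10 − k)·31 + 9k ≤ 192, which gives k ≥ 6.
Exactly 6 works: 6 values at 9 and 4 at 31 total 178; raise one of the low values by 14 (still ≤ 30) to hit 192.

6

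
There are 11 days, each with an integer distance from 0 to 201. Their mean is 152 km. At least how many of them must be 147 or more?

2

The total is 11 × 152 = 1672.
Each value short of 147 is at most 146, costing at least 201 − 146 = 55 against the maximum total of 2211.
We can afford to lose at most 2211 − 1672 = 539, so at most ⌊539/55⌋ = 9 fall short, and at least 2 are ≥ 147.
Exactly 2 works: 2 values at 201 and 9 at 146 total 1716; lower one of the high values by 44 (still ≥ 147) to hit 1672.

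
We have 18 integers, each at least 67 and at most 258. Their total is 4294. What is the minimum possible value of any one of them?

To make one integer as small as possible, make the other 17 as large as possible.
The other 17 can take up 17 × 258 = 4386 ≥ 4294 − 67, so one integer can sit at its floor of 67.
Achievable: one at 67 and the other 17 totalling 4227, which fits since 17 × 67 ≤ 4227 ≤ 17 × 258.

67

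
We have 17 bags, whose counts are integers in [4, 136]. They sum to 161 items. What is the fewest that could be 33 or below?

14

Let j be the number exceeding 33. Then the total is ≥ 34·j + 4·(17 − j) = 68 + 30j.
So 30j ≤ 93 and j ≤ 3; hence at least 17 − 3 = 14 are ≤ 33.
Exactly 14 works: 14 values at 4 and 3 at 34 total 158; raise one of the low values by 3 (still ≤ 33) to hit 161.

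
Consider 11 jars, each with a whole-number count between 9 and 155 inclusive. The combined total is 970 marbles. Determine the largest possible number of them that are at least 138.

6

With k values at 138 or above and the rest at least 9, the sum is at least 99 + 129k.
Since the sum is 970, we need 129k ≤ 871, i.e. k ≤ 6.
k = 6 is achieved by 6 values at 138 and 5 at 9, total 873; add 97 to one value (staying below 138) to reach 970.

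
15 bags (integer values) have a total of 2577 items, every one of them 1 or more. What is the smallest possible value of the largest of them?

172

The average is 2577/15 > 171, so not all 15 can be 171 or less; the largest is ≥ 172.
Achievable: 12 of them at 172 and 3 at 171 total 2577.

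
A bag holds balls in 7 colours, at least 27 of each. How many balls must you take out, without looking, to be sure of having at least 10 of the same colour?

You could draw 9 of every colour without reaching 10 of any — 63 in all.
One more forces 10 of some colour, so 63 + 1 = 64.

64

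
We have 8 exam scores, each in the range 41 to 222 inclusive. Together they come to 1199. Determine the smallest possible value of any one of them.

To make one score as small as possible, make the other 7 as large as possible.
The other 7 can take up 7 × 222 = 1554 ≥ 1199 − 41, so one score can sit at its floor of 41.
Achievable: one at 41 and the other 7 totalling 1158, which fits since 7 × 41 ≤ 1158 ≤ 7 × 222.

41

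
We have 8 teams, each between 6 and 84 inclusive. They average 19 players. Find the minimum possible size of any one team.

6

To make one team as small as possible, make the other 7 as large as possible.
The total is 8 × 19 = 152.
The other 7 can take up 7 × 84 = 588 ≥ 152 − 6, so one team can sit at its floor of 6.
Achievable: one at 6 and the other 7 totalling 146, which fits since 7 × 6 ≤ 146 ≤ 7 × 84.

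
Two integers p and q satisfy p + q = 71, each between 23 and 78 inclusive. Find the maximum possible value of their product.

1260

pq = p(71 − p) is maximized when p is as near 71/2 as the bounds allow.
Taking p = 35 and q = 36 (both in [23, 78]) gives pq = 1260.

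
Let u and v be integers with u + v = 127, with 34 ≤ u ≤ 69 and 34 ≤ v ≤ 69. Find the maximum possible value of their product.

4032

uv = u(127 − u) is maximized when u is as near 127/2 as the bounds allow.
Taking u = 63 and v = 64 (both in [34, 69]) gives uv = 4032.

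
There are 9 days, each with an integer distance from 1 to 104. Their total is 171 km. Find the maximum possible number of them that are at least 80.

Suppose k of them are at least 80. Those contribute at least 80 each and the other 9 − k at least 1 each.
So the total is at least 80k + 1(9 − k) = 9 + 79k. This must be ≤ 171, giving k ≤ 2.
k = 2 is achieved by 2 values at 80 and 7 at 1, total 167; add 4 to one value (staying below 80) to reach 171.

2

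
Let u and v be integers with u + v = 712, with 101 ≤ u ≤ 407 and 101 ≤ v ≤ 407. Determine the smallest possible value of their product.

uv = u(712 − u) is concave in u, so over [305, 407] it is minimized at an endpoint.
The extreme feasible split is u = 305, v = 407, giving uv = 124135.

124135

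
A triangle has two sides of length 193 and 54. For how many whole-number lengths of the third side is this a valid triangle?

The triangle inequality gives |193 − 54| < c < 193 + 54, i.e. 139 < c < 247.
So c can be any integer from 140 to 246: 107 values.

107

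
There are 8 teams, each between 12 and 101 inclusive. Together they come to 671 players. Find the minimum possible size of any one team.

Minimizing one value means maximizing the remaining 7.
The other 7 can take up 7 × 101 = 707 ≥ 671 − 12, so one team can sit at its floor of 12.
Achievable: one at 12 and the other 7 totalling 659, which fits since 7 × 12 ≤ 659 ≤ 7 × 101.

12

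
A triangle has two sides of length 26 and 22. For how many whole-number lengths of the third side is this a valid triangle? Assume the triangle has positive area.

The triangle inequality gives |26 − 22| < c < 26 + 22, i.e. 4 < c < 48.
So c can be any integer from 5 to 47: 43 values.

43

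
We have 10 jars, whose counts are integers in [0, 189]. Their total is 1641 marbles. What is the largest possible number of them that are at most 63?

1

Suppose k of them are at most 63. Those contribute at most 63 each and the rest at most 189 each.
So the total is at most 63k + 189(10 − k) = 1890 − 126k. This must still be ≥ 1641, so k ≤ 1.
k = 1 is achieved by 1 value at 63 and 9 at 189, total 1764; lower one of the 189's by 123 (still > 63) to reach 1641.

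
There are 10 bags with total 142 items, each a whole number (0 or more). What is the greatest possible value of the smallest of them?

The average is 142/10 < 15, so some value is ≤ 14.
Achievable: 8 of them at 14 and 2 at 15 total 142.

14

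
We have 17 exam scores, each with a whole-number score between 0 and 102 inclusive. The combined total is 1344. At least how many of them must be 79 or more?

If only k of them are at least 79, the other 17 − k are at most 78, so the total is at most k·102 + (17 − k)·78.
This must reach 1344, so k·102 + (17 − k)·78 ≥ 1344, giving k ≥ 1.
Exactly 1 works: 1 value at 102 and 16 at 78 total 1350; lower one of the high values by 6 (still ≥ 79) to hit 1344.

1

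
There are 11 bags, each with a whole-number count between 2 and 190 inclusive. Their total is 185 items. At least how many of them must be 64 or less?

9

Each value above 64 is at least 65, contributing at least 65 − 2 = 63 above the floor 2.
The sum exceeds the floor total 22 by 163, so at most ⌊163/63⌋ = 2 exceed 64, and at least 9 are ≤ 64.
Exactly 9 works: 9 values at 2 and 2 at 65 total 148; raise one of the low values by 37 (still ≤ 64) to hit 185.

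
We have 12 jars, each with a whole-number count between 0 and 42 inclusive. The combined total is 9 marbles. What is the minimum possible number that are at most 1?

8

If only k of them are at most 1, the other 12 − k are at least 2, so the total is at least (12 − k)·2 + k·0.
This is ≤ 9, so (12 − k)·2 + 0k ≤ 9, which gives k ≥ 8.
Exactly 8 works: 8 values at 0 and 4 at 2 total 8; raise one of the low values by 1 (still ≤ 1) to hit 9.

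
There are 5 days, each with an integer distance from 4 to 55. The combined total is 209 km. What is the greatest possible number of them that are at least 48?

4

With k values at 48 or above and the rest at least 4, the sum is at least 20 + 44k.
Since the sum is 209, we need 44k ≤ 189, i.e. k ≤ 4.
k = 4 is achieved by 4 values at 48 and 1 at 4, total 196; add 13 to one value (staying below 48) to reach 209.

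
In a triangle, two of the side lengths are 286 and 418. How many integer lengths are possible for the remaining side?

571

The triangle inequality gives |286 − 418| < c < 286 + 418, i.e. 132 < c < 704.
So c can be any integer from 133 to 703: 571 values.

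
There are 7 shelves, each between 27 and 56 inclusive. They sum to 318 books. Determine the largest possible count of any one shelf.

To make one shelf as large as possible, make the other 6 as small as possible.
The other 6 contribute at least 6 × 27 = 162, leaving at most 318 − 162 = 156.
But each shelf is capped at 56, so the maximum is 56.
Achievable: one at 56 and the other 6 totalling 262, which fits since 6 × 27 ≤ 262 ≤ 6 × 56.

56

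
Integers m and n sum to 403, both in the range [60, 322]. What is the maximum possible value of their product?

With m + n fixed, mn peaks when the two are closest together.
Taking m = 201 and n = 202 (both in [60, 322]) gives mn = 40602.

40602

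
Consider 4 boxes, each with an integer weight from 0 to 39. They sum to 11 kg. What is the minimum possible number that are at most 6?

If only k of them are at most 6, the other 4 − k are at least 7, so the total is at least (4 − k)·7 + k·0.
This is ≤ 11, so (4 − k)·7 + 0k ≤ 11, which gives k ≥ 3.
Exactly 3 works: 3 values at 0 and 1 at 7 total 7; raise one of the low values by 4 (still ≤ 6) to hit 11.

3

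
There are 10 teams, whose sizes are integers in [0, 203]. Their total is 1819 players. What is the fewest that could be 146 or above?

If only k of them are at least 146, the other 10 − k are at most 145, so the total is at most k·203 + (10 − k)·145.
This must reach 1819, so k·203 + (10 − k)·145 ≥ 1819, giving k ≥ 7.
Exactly 7 works: 7 values at 203 and 3 at 145 total 1856; lower one of the high values by 37 (still ≥ 146) to hit 1819.

7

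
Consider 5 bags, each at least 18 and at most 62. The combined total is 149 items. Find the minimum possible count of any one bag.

18

Minimizing one value means maximizing the remaining 4.
The other 4 can take up 4 × 62 = 248 ≥ 149 − 18, so one bag can sit at its floor of 18.
Achievable: one at 18 and the other 4 totalling 131, which fits since 4 × 18 ≤ 131 ≤ 4 × 62.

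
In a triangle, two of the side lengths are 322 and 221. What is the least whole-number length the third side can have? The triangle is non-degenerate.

102

The third side must exceed |322 − 221| = 101.
The smallest integer above 101 is 102.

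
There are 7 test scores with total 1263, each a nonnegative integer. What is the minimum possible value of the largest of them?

Some value must be at least ⌈1263/7⌉ = 181, since 7 × 180 = 1260 < 1263.
Equality holds with 3 values of 181 and 4 values of 180.

181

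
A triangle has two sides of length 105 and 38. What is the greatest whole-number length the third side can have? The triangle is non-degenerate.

142

The third side must be less than 105 + 38 = 143.
The largest integer below 143 is 142.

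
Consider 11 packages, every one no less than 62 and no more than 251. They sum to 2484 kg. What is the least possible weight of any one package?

To make one package as small as possible, make the other 10 as large as possible.
The other 10 can take up 10 × 251 = 2510 ≥ 2484 − 62, so one package can sit at its floor of 62.
Achievable: one at 62 and the other 10 totalling 2422, which fits since 10 × 62 ≤ 2422 ≤ 10 × 251.

62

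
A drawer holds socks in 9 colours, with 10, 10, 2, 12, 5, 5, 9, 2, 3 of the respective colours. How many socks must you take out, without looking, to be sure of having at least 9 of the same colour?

50

In the worst case you take as many as possible of each colour without reaching 9: 8 + 8 + 2 + 8 + 5 + 5 + 8 + 2 + 3 = 49.
The next one must give 9 of some colour, so 49 + 1 = 50.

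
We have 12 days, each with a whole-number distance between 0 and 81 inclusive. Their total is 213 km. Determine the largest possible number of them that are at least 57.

If k of the values are ≥ 57, the total is ≥ 57k + 0(12 − k).
Setting 57k + 0(12 − k) ≤ 213 gives 57k ≤ 213, so k ≤ 3.
k = 3 is achieved by 3 values at 57 and 9 at 0, total 171; add 42 to one value (staying below 57) to reach 213.

3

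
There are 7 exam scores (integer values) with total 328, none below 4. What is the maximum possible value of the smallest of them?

The average is 328/7 < 47, so some value is ≤ 46.
Taking 1 copy of 46 and 6 copies of 47 gives exactly 328, so 46 is attained.

46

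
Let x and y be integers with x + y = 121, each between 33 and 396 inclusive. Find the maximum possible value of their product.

For a fixed sum, the product xy is largest when x and y are as close as possible.
Taking x = 60 and y = 61 (both in [33, 396]) gives xy = 3660.

3660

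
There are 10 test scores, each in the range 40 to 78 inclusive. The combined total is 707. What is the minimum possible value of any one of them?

Minimizing one value means maximizing the remaining 9.
The other 9 can take up 9 × 78 = 702 ≥ 707 − 40, so one score can sit at its floor of 40.
Achievable: one at 40 and the other 9 totalling 667, which fits since 9 × 40 ≤ 667 ≤ 9 × 78.

40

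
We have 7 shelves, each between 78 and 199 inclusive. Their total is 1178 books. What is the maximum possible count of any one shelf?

Maximizing one value means minimizing the remaining 6.
The other 6 contribute at least 6 × 78 = 468, leaving at most 1178 − 468 = 710.
But each shelf is capped at 199, so the maximum is 199.
Achievable: one at 199 and the other 6 totalling 979, which fits since 6 × 78 ≤ 979 ≤ 6 × 199.

199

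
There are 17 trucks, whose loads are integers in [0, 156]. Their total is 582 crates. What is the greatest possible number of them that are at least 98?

Suppose k of them are at least 98. Those contribute at least 98 each and the other 17 − k at least 0 each.
So the total is at least 98k + 0(17 − k) = 0 + 98k. This must be ≤ 582, giving k ≤ 5.
k = 5 is achieved by 5 values at 98 and 12 at 0, total 490; add 92 to one value (staying below 98) to reach 582.

5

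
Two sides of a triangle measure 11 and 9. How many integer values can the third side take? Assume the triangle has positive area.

17

The triangle inequality gives |11 − 9| < c < 11 + 9, i.e. 2 < c < 20.
So c can be any integer from 3 to 19: 17 values.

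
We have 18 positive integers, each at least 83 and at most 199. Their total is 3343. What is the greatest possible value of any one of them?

To make one integer as large as possible, make the other 17 as small as possible.
The other 17 contribute at least 17 × 83 = 1411, leaving at most 3343 − 1411 = 1932.
But each integer is capped at 199, so the maximum is 199.
Achievable: one at 199 and the other 17 totalling 3144, which fits since 17 × 83 ≤ 3144 ≤ 17 × 199.

199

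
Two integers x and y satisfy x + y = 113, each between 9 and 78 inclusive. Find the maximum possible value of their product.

For a fixed sum, the product xy is largest when x and y are as close as possible.
Taking x = 56 and y = 57 (both in [9, 78]) gives xy = 3192.

3192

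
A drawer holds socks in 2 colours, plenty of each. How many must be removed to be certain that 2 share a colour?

In the worst case you draw 1 of each of the 2 colours: 2 × 1 = 2.
One more forces 2 of some colour, so 2 + 1 = 3.

3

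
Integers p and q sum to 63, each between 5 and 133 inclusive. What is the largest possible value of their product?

992

For a fixed sum, the product pq is largest when p and q are as close as possible.
Taking p = 31 and q = 32 (both in [5, 133]) gives pq = 992.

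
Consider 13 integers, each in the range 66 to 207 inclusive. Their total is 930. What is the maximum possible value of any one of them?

138

Maximizing one value means minimizing the remaining 12.
The other 12 contribute at least 12 × 66 = 792, leaving at most 930 − 792 = 138.
Since 138 ≤ 207, this is achievable: one at 138 and 12 at 66.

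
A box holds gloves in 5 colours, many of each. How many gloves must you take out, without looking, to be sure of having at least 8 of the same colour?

In the worst case you draw 7 of each of the 5 colours: 5 × 7 = 35.
One more forces 8 of some colour, so 35 + 1 = 36.

36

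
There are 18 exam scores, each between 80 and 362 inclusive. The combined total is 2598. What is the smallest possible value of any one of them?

Minimizing one value means maximizing the remaining 17.
The other 17 can take up 17 × 362 = 6154 ≥ 2598 − 80, so one score can sit at its floor of 80.
Achievable: one at 80 and the other 17 totalling 2518, which fits since 17 × 80 ≤ 2518 ≤ 17 × 362.

80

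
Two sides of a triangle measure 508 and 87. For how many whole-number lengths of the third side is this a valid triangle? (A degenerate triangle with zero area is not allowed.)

The triangle inequality gives |508 − 87| < c < 508 + 87, i.e. 421 < c < 595.
So c can be any integer from 422 to 594: 173 values.

173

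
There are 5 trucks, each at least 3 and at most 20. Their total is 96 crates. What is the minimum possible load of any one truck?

16

To make one truck as small as possible, make the other 4 as large as possible.
The other 4 contribute at most 4 × 20 = 80, leaving at least 96 − 80 = 16.
Since 16 ≥ 3, this is achievable: one at 16 and 4 at 20.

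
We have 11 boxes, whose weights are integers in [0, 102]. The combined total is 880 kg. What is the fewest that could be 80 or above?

Suppose at most 11 − j of them reach 80; then j values are ≤ 79 and the rest ≤ 102.
The total is then ≤ 79·j + 102·(11 − j) = 1122 − 23j. For this to be ≥ 880 we need j ≤ 10, so at least 11 − 10 = 1 must reach 80.
Exactly 1 works: 1 value at 102 and 10 at 79 total 892; lower one of the high values by 12 (still ≥ 80) to hit 880.

1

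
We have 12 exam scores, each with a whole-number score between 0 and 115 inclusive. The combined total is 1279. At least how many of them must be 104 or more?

4

If only k of them are at least 104, the other 12 − k are at most 103, so the total is at most k·115 + (12 − k)·103.
This must reach 1279, so k·115 + (12 − k)·103 ≥ 1279, giving k ≥ 4.
Exactly 4 works: 4 values at 115 and 8 at 103 total 1284; lower one of the high values by 5 (still ≥ 104) to hit 1279.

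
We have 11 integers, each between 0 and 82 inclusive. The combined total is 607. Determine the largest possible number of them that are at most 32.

Each value at 32 or below falls at least 82 − 32 = 50 short of the ceiling 82.
The ceiling total is 11 × 82 = 902, and we need 607, so at most ⌊(902 − 607)/50⌋ = 5 can be that low.
k = 5 is achieved by 5 values at 32 and 6 at 82, total 652; lower one of the 82's by 45 (still > 32) to reach 607.

5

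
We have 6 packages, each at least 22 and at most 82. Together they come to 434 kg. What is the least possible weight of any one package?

Minimizing one value means maximizing the remaining 5.
The other 5 contribute at most 5 × 82 = 410, leaving at least 434 − 410 = 24.
Since 24 ≥ 22, this is achievable: one at 24 and 5 at 82.

24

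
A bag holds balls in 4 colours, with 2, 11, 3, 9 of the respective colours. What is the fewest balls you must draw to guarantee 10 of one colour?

24

In the worst case you take as many as possible of each colour without reaching 10: 2 + 9 + 3 + 9 = 23.
The next one must give 10 of some colour, so 23 + 1 = 24.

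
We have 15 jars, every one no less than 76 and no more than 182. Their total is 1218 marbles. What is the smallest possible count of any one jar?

76

Minimizing one value means maximizing the remaining 14.
The other 14 can take up 14 × 182 = 2548 ≥ 1218 − 76, so one jar can sit at its floor of 76.
Achievable: one at 76 and the other 14 totalling 1142, which fits since 14 × 76 ≤ 1142 ≤ 14 × 182.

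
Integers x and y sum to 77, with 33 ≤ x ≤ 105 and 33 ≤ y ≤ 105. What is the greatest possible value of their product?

1482

For a fixed sum, the product xy is largest when x and y are as close as possible.
Taking x = 38 and y = 39 (both in [33, 105]) gives xy = 1482.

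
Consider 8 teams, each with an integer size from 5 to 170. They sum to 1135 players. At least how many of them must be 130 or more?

If only k of them are at least 130, the other 8 − k are at most 129, so the total is at most k·170 + (8 − k)·129.
This must reach 1135, so k·170 + (8 − k)·129 ≥ 1135, giving k ≥ 3.
Exactly 3 works: 3 values at 170 and 5 at 129 total 1155; lower one of the high values by 20 (still ≥ 130) to hit 1135.

3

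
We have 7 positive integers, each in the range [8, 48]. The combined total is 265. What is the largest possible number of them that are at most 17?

Suppose k of them are at most 17. Those contribute at most 17 each and the rest at most 48 each.
So the total is at most 17k + 48(7 − k) = 336 − 31k. This must still be ≥ 265, so k ≤ 2.
k = 2 is achieved by 2 values at 17 and 5 at 48, total 274; lower one of the 48's by 9 (still > 17) to reach 265.

2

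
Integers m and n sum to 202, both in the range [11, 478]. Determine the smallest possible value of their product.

2101

Since m + n is fixed, pushing one of them to its bound minimizes the product.
At the endpoint m = 11, n = 202 − 11 = 191, so mn = 11 × 191 = 2101.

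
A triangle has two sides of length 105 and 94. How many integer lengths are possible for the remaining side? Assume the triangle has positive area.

187

The triangle inequality gives |105 − 94| < c < 105 + 94, i.e. 11 < c < 199.
So c can be any integer from 12 to 198: 187 values.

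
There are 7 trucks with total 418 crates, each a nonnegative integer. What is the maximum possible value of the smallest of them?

59

The average is 418/7 < 60, so some value is ≤ 59.
Equality holds with 2 values of 59 and 5 values of 60.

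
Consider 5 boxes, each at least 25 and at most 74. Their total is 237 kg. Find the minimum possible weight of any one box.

25

Minimizing one value means maximizing the remaining 4.
The other 4 can take up 4 × 74 = 296 ≥ 237 − 25, so one box can sit at its floor of 25.
Achievable: one at 25 and the other 4 totalling 212, which fits since 4 × 25 ≤ 212 ≤ 4 × 74.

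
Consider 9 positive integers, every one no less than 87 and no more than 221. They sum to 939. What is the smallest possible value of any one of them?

87

Minimizing one value means maximizing the remaining 8.
The other 8 can take up 8 × 221 = 1768 ≥ 939 − 87, so one integer can sit at its floor of 87.
Achievable: one at 87 and the other 8 totalling 852, which fits since 8 × 87 ≤ 852 ≤ 8 × 221.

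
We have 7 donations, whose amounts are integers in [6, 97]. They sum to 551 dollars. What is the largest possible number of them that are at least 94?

5

If k of the values are ≥ 94, the total is ≥ 94k + 6(7 − k).
Setting 94k + 6(7 − k) ≤ 551 gives 88k ≤ 509, so k ≤ 5.
k = 5 is achieved by 5 values at 94 and 2 at 6, total 482; add 69 to one value (staying below 94) to reach 551.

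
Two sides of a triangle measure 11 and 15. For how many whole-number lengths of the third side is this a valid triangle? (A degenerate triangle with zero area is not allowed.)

The triangle inequality gives |11 − 15| < c < 11 + 15, i.e. 4 < c < 26.
So c can be any integer from 5 to 25: 21 values.

21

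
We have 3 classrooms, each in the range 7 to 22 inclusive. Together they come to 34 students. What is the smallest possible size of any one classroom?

To make one classroom as small as possible, make the other 2 as large as possible.
The other 2 can take up 2 × 22 = 44 ≥ 34 − 7, so one classroom can sit at its floor of 7.
Achievable: one at 7 and the other 2 totalling 27, which fits since 2 × 7 ≤ 27 ≤ 2 × 22.

7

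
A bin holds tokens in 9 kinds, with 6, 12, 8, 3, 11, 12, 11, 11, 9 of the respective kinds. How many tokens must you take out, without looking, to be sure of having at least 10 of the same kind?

72

In the worst case you take as many as possible of each kind without reaching 10: 6 + 9 + 8 + 3 + 9 + 9 + 9 + 9 + 9 = 71.
The next one must give 10 of some kind, so 71 + 1 = 72.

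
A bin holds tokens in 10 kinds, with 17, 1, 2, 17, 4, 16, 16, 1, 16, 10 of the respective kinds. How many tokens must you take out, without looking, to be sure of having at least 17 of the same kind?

99

In the worst case you take as many as possible of each kind without reaching 17: 16 + 1 + 2 + 16 + 4 + 16 + 16 + 1 + 16 + 10 = 98.
The next one must give 17 of some kind, so 98 + 1 = 99.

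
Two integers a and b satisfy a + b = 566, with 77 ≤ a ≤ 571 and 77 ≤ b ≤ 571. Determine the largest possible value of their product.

80089

ab = a(566 − a) is maximized when a is as near 566/2 as the bounds allow.
Taking a = 283 and b = 283 (both in [77, 571]) gives ab = 80089.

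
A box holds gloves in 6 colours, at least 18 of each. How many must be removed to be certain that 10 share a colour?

55

In the worst case you draw 9 of each of the 6 colours: 6 × 9 = 54.
One more forces 10 of some colour, so 54 + 1 = 55.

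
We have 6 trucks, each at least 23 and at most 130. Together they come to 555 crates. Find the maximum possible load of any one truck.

Maximizing one value means minimizing the remaining 5.
The other 5 contribute at least 5 × 23 = 115, leaving at most 555 − 115 = 440.
But each truck is capped at 130, so the maximum is 130.
Achievable: one at 130 and the other 5 totalling 425, which fits since 5 × 23 ≤ 425 ≤ 5 × 130.

130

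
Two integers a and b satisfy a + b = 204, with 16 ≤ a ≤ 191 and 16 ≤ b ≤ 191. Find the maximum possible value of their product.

ab = a(204 − a) is maximized when a is as near 204/2 as the bounds allow.
Taking a = 102 and b = 102 (both in [16, 191]) gives ab = 10404.

10404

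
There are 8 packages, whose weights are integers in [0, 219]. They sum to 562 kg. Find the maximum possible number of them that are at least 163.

3

If k of the values are ≥ 163, the total is ≥ 163k + 0(8 − k).
Setting 163k + 0(8 − k) ≤ 562 gives 163k ≤ 562, so k ≤ 3.
k = 3 is achieved by 3 values at 163 and 5 at 0, total 489; add 73 to one value (staying below 163) to reach 562.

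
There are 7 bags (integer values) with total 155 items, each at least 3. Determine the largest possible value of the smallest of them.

22

If every one of the 7 were at least 23, the total would be at least 7 × 23 = 161 > 155.
Taking 6 copies of 22 and 1 copy of 23 gives exactly 155, so 22 is attained.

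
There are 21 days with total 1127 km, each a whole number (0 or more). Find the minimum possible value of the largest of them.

54

Some value must be at least ⌈1127/21⌉ = 54, since 21 × 53 = 1113 < 1127.
Taking 7 copies of 53 and 14 copies of 54 gives exactly 1127, so 54 is attained.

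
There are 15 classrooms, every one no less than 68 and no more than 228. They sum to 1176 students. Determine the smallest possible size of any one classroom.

68

Minimizing one value means maximizing the remaining 14.
The other 14 can take up 14 × 228 = 3192 ≥ 1176 − 68, so one classroom can sit at its floor of 68.
Achievable: one at 68 and the other 14 totalling 1108, which fits since 14 × 68 ≤ 1108 ≤ 14 × 228.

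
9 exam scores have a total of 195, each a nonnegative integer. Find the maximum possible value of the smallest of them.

21

If every one of the 9 were at least 22, the total would be at least 9 × 22 = 198 > 195.
Achievable: 3 of them at 21 and 6 at 22 total 195.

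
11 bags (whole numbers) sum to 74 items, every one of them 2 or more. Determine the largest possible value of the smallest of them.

6

If every one of the 11 were at least 7, the total would be at least 11 × 7 = 77 > 74.
Taking 3 copies of 6 and 8 copies of 7 gives exactly 74, so 6 is attained.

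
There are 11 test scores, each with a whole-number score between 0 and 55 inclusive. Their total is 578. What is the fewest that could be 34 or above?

10

If only k of them are at least 34, the other 11 − k are at most 33, so the total is at most k·55 + (11 − k)·33.
This must reach 578, so k·55 + (11 − k)·33 ≥ 578, giving k ≥ 10.
Exactly 10 works: 10 values at 55 and 1 at 33 total 583; lower one of the high values by 5 (still ≥ 34) to hit 578.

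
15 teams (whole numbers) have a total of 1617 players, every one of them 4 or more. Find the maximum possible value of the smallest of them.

107

The 15 values sum to 1617, so their minimum is at most ⌊1617/15⌋ = 107.
Taking 3 copies of 107 and 12 copies of 108 gives exactly 1617, so 107 is attained.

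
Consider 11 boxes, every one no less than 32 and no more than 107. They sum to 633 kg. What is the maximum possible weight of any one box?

107

To make one box as large as possible, make the other 10 as small as possible.
The other 10 contribute at least 10 × 32 = 320, leaving at most 633 − 320 = 313.
But each box is capped at 107, so the maximum is 107.
Achievable: one at 107 and the other 10 totalling 526, which fits since 10 × 32 ≤ 526 ≤ 10 × 107.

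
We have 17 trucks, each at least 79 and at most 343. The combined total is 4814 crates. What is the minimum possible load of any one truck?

79

Minimizing one value means maximizing the remaining 16.
The other 16 can take up 16 × 343 = 5488 ≥ 4814 − 79, so one truck can sit at its floor of 79.
Achievable: one at 79 and the other 16 totalling 4735, which fits since 16 × 79 ≤ 4735 ≤ 16 × 343.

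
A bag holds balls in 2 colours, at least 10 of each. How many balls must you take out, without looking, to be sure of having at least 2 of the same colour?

3

In the worst case you draw 1 of each of the 2 colours: 2 × 1 = 2.
One more forces 2 of some colour, so 2 + 1 = 3.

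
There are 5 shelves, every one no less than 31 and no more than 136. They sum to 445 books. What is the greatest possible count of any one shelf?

Maximizing one value means minimizing the remaining 4.
The other 4 contribute at least 4 × 31 = 124, leaving at most 445 − 124 = 321.
But each shelf is capped at 136, so the maximum is 136.
Achievable: one at 136 and the other 4 totalling 309, which fits since 4 × 31 ≤ 309 ≤ 4 × 136.

136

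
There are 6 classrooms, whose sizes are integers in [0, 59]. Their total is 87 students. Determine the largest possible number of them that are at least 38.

If k of the values are ≥ 38, the total is ≥ 38k + 0(6 − k).
Setting 38k + 0(6 − k) ≤ 87 gives 38k ≤ 87, so k ≤ 2.
k = 2 is achieved by 2 values at 38 and 4 at 0, total 76; add 11 to one value (staying below 38) to reach 87.

2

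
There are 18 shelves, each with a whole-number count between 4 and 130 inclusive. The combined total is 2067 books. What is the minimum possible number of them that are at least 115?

Each value short of 115 is at most 114, costing at least 130 − 114 = 16 against the maximum total of 2340.
We can afford to lose at most 2340 − 2067 = 273, so at most ⌊273/16⌋ = 17 fall short, and at least 1 are ≥ 115.
Exactly 1 works: 1 value at 130 and 17 at 114 total 2068; lower one of the high values by 1 (still ≥ 115) to hit 2067.

1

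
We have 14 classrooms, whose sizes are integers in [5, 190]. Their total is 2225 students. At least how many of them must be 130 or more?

7

Suppose at most 14 − j of them reach 130; then j values are ≤ 129 and the rest ≤ 190.
The total is then ≤ 129·j + 190·(14 − j) = 2660 − 61j. For this to be ≥ 2225 we need j ≤ 7, so at least 14 − 7 = 7 must reach 130.
Exactly 7 works: 7 values at 190 and 7 at 129 total 2233; lower one of the high values by 8 (still ≥ 130) to hit 2225.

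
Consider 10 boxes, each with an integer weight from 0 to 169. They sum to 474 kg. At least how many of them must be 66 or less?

3

Each value above 66 is at least 67, contributing at least 67 − 0 = 67 above the floor 0.
The sum exceeds the floor total 0 by 474, so at most ⌊474/67⌋ = 7 exceed 66, and at least 3 are ≤ 66.
Exactly 3 works: 3 values at 0 and 7 at 67 total 469; raise one of the low values by 5 (still ≤ 66) to hit 474.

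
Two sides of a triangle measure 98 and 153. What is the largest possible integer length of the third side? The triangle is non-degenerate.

250

The third side must be less than 98 + 153 = 251.
The largest integer below 251 is 250.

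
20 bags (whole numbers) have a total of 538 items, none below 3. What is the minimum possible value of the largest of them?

27

Some value must be at least ⌈538/20⌉ = 27, since 20 × 26 = 520 < 538.
Taking 2 copies of 26 and 18 copies of 27 gives exactly 538, so 27 is attained.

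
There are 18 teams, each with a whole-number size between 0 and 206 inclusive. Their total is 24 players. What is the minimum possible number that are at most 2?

10

Let j be the number exceeding 2. Then the total is ≥ 3·j + 0·(18 − j) = 0 + 3j.
So 3j ≤ 24 and j ≤ 8; hence at least 18 − 8 = 10 are ≤ 2.
Exactly 10 works: 10 values at 0 and 8 at 3 total 24.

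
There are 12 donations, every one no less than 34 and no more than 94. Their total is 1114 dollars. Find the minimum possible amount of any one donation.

To make one donation as small as possible, make the other 11 as large as possible.
The other 11 contribute at most 11 × 94 = 1034, leaving at least 1114 − 1034 = 80.
Since 80 ≥ 34, this is achievable: one at 80 and 11 at 94.

80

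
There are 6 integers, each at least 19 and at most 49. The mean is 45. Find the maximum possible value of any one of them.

Maximizing one value means minimizing the remaining 5.
The total is 6 × 45 = 270.
The other 5 contribute at least 5 × 19 = 95, leaving at most 270 − 95 = 175.
But each integer is capped at 49, so the maximum is 49.
Achievable: one at 49 and the other 5 totalling 221, which fits since 5 × 19 ≤ 221 ≤ 5 × 49.

49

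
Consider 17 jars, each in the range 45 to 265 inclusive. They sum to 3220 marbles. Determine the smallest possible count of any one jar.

Minimizing one value means maximizing the remaining 16.
The other 16 can take up 16 × 265 = 4240 ≥ 3220 − 45, so one jar can sit at its floor of 45.
Achievable: one at 45 and the other 16 totalling 3175, which fits since 16 × 45 ≤ 3175 ≤ 16 × 265.

45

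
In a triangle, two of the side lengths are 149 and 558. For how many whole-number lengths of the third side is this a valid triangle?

The triangle inequality gives |149 − 558| < c < 149 + 558, i.e. 409 < c < 707.
So c can be any integer from 410 to 706: 297 values.

297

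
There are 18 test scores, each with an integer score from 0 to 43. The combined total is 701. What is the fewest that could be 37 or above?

8

Each value short of 37 is at most 36, costing at least 43 − 36 = 7 against the maximum total of 774.
We can afford to lose at most 774 − 701 = 73, so at most ⌊73/7⌋ = 10 fall short, and at least 8 are ≥ 37.
Exactly 8 works: 8 values at 43 and 10 at 36 total 704; lower one of the high values by 3 (still ≥ 37) to hit 701.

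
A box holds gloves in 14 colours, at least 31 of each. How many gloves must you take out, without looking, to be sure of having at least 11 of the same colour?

In the worst case you draw 10 of each of the 14 colours: 14 × 10 = 140.
One more forces 11 of some colour, so 140 + 1 = 141.

141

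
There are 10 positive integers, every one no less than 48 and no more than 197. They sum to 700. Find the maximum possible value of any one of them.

197

To make one integer as large as possible, make the other 9 as small as possible.
The other 9 contribute at least 9 × 48 = 432, leaving at most 700 − 432 = 268.
But each integer is capped at 197, so the maximum is 197.
Achievable: one at 197 and the other 9 totalling 503, which fits since 9 × 48 ≤ 503 ≤ 9 × 197.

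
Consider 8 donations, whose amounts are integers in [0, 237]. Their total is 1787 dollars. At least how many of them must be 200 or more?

Each value short of 200 is at most 199, costing at least 237 − 199 = 38 against the maximum total of 1896.
We can afford to lose at most 1896 − 1787 = 109, so at most ⌊109/38⌋ = 2 fall short, and at least 6 are ≥ 200.
Exactly 6 works: 6 values at 237 and 2 at 199 total 1820; lower one of the high values by 33 (still ≥ 200) to hit 1787.

6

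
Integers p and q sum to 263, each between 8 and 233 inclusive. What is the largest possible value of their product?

17292

With p + q fixed, pq peaks when the two are closest together.
Taking p = 131 and q = 132 (both in [8, 233]) gives pq = 17292.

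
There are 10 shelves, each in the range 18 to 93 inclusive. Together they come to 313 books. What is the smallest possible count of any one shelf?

To make one shelf as small as possible, make the other 9 as large as possible.
The other 9 can take up 9 × 93 = 837 ≥ 313 − 18, so one shelf can sit at its floor of 18.
Achievable: one at 18 and the other 9 totalling 295, which fits since 9 × 18 ≤ 295 ≤ 9 × 93.

18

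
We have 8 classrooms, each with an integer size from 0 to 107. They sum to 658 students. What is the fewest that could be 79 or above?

Each value short of 79 is at most 78, costing at least 107 − 78 = 29 against the maximum total of 856.
We can afford to lose at most 856 − 658 = 198, so at most ⌊198/29⌋ = 6 fall short, and at least 2 are ≥ 79.
Exactly 2 works: 2 values at 107 and 6 at 78 total 682; lower one of the high values by 24 (still ≥ 79) to hit 658.

2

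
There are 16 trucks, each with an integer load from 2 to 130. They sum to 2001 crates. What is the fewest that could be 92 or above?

Each value short of 92 is at most 91, costing at least 130 − 91 = 39 against the maximum total of 2080.
We can afford to lose at most 2080 − 2001 = 79, so at most ⌊79/39⌋ = 2 fall short, and at least 14 are ≥ 92.
Exactly 14 works: 14 values at 130 and 2 at 91 total 2002; lower one of the high values by 1 (still ≥ 92) to hit 2001.

14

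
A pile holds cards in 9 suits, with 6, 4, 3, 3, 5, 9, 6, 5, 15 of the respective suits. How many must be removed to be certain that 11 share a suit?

In the worst case you take as many as possible of each suit without reaching 11: 6 + 4 + 3 + 3 + 5 + 9 + 6 + 5 + 10 = 51.
The next one must give 11 of some suit, so 51 + 1 = 52.

52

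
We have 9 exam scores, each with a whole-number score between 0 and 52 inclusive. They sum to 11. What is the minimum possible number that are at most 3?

Each value above 3 is at least 4, contributing at least 4 − 0 = 4 above the floor 0.
The sum exceeds the floor total 0 by 11, so at most ⌊11/4⌋ = 2 exceed 3, and at least 7 are ≤ 3.
Exactly 7 works: 7 values at 0 and 2 at 4 total 8; raise one of the low values by 3 (still ≤ 3) to hit 11.

7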